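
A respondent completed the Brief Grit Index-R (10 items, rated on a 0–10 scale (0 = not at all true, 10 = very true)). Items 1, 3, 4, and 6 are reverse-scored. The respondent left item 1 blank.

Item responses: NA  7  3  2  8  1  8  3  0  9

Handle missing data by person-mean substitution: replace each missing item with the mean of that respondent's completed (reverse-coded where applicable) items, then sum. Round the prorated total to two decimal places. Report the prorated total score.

Reverse-coded (reverse-coded value = 10 − response):
  item 3: 10 − 3 = 7
  item 4: 10 − 2 = 8
  item 6: 10 − 1 = 9
Completed scored items (9 of 10): 7, 7, 8, 8, 9, 8, 3, 0, 9; sum = 59.
Person mean = 59 / 9 ≈ 6.5556
Prorated total = (59 / 9) × 10 = 65.56 (to 2 dp)

65.56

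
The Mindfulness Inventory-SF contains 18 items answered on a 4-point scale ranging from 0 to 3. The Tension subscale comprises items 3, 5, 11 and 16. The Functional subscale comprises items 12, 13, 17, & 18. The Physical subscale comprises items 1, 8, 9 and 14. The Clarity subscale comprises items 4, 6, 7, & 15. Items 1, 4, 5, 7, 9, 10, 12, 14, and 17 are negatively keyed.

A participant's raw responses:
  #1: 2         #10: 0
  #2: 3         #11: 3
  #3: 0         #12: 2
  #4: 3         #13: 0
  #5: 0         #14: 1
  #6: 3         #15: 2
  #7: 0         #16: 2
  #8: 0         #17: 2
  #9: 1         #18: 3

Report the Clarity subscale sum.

8

Clarity items: 4, 6, 7, 15.
Of these, items 4 and 7 are negatively keyed; reverse-coded value = 3 − response.
  item 4: 3 − 3 = 0
  item 6: 3
  item 7: 3 − 0 = 3
  item 15: 2
Sum = 0 + 3 + 3 + 2 = 8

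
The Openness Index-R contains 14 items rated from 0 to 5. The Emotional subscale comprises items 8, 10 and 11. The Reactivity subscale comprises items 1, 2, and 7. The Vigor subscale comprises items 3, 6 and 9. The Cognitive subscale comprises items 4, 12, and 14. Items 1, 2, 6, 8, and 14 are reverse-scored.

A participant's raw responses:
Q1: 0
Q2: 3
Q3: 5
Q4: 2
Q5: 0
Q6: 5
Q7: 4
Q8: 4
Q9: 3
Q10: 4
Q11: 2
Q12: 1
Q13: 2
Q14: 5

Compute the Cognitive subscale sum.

Cognitive items: 4, 12, 14.
Of these, item 14 is reverse-scored; reverse-coded value = 5 − response.
  item 4: 2
  item 12: 1
  item 14: 5 − 5 = 0
Sum = 2 + 1 + 0 = 3

3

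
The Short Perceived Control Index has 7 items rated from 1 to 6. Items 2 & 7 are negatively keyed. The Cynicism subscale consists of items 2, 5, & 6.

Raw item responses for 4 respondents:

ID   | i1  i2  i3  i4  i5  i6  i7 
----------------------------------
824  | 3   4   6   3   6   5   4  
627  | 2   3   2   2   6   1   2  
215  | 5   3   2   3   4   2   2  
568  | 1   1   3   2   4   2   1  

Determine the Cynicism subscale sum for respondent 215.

Respondent 215 raw: 5, 3, 2, 3, 4, 2, 2.
Cynicism items: 2, 5, 6.
Reverse-coded (reversed = (1+6) − raw = 7 − raw):
  item 2: 7 − 3 = 4
  item 5: 4
  item 6: 2
Sum = 4 + 4 + 2 = 10

10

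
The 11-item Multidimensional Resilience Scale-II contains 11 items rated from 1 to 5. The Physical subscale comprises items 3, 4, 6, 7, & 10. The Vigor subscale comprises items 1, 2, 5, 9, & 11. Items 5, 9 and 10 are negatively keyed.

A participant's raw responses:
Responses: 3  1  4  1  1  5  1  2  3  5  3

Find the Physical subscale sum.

Physical items: 3, 4, 6, 7, 10.
Of these, item 10 is negatively keyed; reversed = (1+5) − raw = 6 − raw.
  item 3: 4
  item 4: 1
  item 6: 5
  item 7: 1
  item 10: 6 − 5 = 1
Sum = 4 + 1 + 5 + 1 + 1 = 12

12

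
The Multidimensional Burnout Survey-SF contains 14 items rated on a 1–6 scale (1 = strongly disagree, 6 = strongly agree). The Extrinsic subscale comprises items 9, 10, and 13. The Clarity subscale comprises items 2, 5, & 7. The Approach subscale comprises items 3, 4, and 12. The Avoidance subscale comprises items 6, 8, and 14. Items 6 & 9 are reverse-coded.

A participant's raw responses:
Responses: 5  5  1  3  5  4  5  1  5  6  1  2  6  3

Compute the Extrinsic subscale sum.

14

Extrinsic items: 9, 10, 13.
Of these, item 9 is reverse-coded; reversed = (1+6) − raw = 7 − raw.
  item 9: 7 − 5 = 2
  item 10: 6
  item 13: 6
Sum = 2 + 6 + 6 = 14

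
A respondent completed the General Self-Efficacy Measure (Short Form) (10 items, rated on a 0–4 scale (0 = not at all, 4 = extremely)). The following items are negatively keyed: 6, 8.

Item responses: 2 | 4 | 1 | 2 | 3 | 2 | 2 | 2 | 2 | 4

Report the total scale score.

24

Reverse-coded items (on a 0–4 scale, reversed = 4 − raw):
  item 6: 4 − 2 = 2
  item 8: 4 − 2 = 2
Scored items: 2, 4, 1, 2, 3, 2, 2, 2, 2, 4
Total = 2 + 4 + 1 + 2 + 3 + 2 + 2 + 2 + 2 + 4 = 24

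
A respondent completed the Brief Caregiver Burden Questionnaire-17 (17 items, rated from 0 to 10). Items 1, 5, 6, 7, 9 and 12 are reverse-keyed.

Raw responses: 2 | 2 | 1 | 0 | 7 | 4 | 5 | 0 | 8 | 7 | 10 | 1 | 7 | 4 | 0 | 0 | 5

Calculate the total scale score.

69

Raw sum = 63. Reverse-keyed items: 1, 5, 6, 7, 9, 12; their raw sum = 27.
Each reversal replaces raw with 10 − raw, changing the total by 10 − 2·raw per item.
Total = 63 + 6·10 − 2·27 = 63 + 60 − 54 = 69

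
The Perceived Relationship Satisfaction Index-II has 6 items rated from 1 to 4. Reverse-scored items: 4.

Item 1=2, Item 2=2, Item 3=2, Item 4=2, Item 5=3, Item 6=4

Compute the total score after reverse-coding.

16

Apply reverse scoring (on a 1–4 scale, reversed = 5 − raw):
  item 4: 5 − 2 = 3
After reverse-coding: 2, 2, 2, 3, 3, 4
Total = 2 + 2 + 2 + 3 + 3 + 4 = 16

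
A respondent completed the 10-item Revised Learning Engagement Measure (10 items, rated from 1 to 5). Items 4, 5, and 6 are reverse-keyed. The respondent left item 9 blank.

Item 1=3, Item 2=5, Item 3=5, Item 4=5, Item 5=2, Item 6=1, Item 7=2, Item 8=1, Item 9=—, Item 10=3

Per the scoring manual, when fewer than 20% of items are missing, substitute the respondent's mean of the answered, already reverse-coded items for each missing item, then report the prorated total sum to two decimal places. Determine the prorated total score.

Reverse-coded (reversed = (1+5) − raw = 6 − raw):
  item 4: 6 − 5 = 1
  item 5: 6 − 2 = 4
  item 6: 6 − 1 = 5
Completed scored items (9 of 10): 3, 5, 5, 1, 4, 5, 2, 1, 3; sum = 29.
Person mean = 29 / 9 ≈ 3.2222
Prorated total = (29 / 9) × 10 = 32.22 (to 2 dp)

32.22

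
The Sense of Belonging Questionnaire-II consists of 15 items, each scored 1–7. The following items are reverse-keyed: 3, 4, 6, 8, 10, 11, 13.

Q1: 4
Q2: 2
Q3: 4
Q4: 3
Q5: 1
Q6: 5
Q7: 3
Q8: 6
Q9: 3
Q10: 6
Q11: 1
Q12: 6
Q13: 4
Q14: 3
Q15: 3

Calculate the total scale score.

52

Reverse-coded items (on a 1–7 scale, reversed = 8 − raw):
  item 3: 8 − 4 = 4
  item 4: 8 − 3 = 5
  item 6: 8 − 5 = 3
  item 8: 8 − 6 = 2
  item 10: 8 − 6 = 2
  item 11: 8 − 1 = 7
  item 13: 8 − 4 = 4
Scored items: 4, 2, 4, 5, 1, 3, 3, 2, 3, 2, 7, 6, 4, 3, 3
Total = 4 + 2 + 4 + 5 + 1 + 3 + 3 + 2 + 3 + 2 + 7 + 6 + 4 + 3 + 3 = 52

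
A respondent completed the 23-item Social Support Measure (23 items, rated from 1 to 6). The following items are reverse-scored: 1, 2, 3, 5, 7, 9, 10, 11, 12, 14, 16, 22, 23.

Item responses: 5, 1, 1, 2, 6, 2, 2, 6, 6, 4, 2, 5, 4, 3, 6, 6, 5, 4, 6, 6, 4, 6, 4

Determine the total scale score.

Reverse-scored items use 7 − raw:
  item 1: 7 − 5 = 2
  item 2: 7 − 1 = 6
  item 3: 7 − 1 = 6
  item 5: 7 − 6 = 1
  item 7: 7 − 2 = 5
  item 9: 7 − 6 = 1
  item 10: 7 − 4 = 3
  item 11: 7 − 2 = 5
  item 12: 7 − 5 = 2
  item 14: 7 − 3 = 4
  item 16: 7 − 6 = 1
  item 22: 7 − 6 = 1
  item 23: 7 − 4 = 3
Scored items: 2, 6, 6, 2, 1, 2, 5, 6, 1, 3, 5, 2, 4, 4, 6, 1, 5, 4, 6, 6, 4, 1, 3
Total = 2 + 6 + 6 + 2 + 1 + 2 + 5 + 6 + 1 + 3 + 5 + 2 + 4 + 4 + 6 + 1 + 5 + 4 + 6 + 6 + 4 + 1 + 3 = 85

85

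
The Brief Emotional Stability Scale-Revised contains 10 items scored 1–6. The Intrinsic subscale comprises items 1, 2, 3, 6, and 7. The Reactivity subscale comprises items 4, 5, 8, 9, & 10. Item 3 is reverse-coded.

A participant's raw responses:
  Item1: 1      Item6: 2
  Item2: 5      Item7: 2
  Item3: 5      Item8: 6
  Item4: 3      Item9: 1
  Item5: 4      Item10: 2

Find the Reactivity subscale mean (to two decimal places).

3.20

Reactivity items: 4, 5, 8, 9, 10.
  item 4: 3
  item 5: 4
  item 8: 6
  item 9: 1
  item 10: 2
Sum = 3 + 4 + 6 + 1 + 2 = 16
Mean = 16 / 5 = 3.20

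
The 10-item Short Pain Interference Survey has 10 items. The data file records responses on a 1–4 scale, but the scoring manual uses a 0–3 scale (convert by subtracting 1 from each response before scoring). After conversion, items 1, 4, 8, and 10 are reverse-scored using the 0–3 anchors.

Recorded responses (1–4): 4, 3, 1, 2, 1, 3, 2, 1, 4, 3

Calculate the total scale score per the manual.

Convert to 0–3: 3, 2, 0, 1, 0, 2, 1, 0, 3, 2
Reverse-coded (on a 0–3 scale, reversed = 3 − raw):
  item 1: 3 − 3 = 0
  item 4: 3 − 1 = 2
  item 8: 3 − 0 = 3
  item 10: 3 − 2 = 1
Scored: 0, 2, 0, 2, 0, 2, 1, 3, 3, 1
Total = 14

14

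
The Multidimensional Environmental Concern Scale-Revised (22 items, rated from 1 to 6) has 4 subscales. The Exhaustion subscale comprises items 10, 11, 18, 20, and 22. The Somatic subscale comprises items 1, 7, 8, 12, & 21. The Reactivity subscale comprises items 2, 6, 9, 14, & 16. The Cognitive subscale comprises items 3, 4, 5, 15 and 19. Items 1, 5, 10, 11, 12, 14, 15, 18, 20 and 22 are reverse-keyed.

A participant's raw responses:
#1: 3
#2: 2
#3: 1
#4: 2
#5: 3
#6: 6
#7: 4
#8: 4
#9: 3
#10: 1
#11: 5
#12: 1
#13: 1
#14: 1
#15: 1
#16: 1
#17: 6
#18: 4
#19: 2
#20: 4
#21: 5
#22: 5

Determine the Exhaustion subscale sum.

16

Exhaustion items: 10, 11, 18, 20, 22.
Of these, items 10, 11, 18, 20, & 22 are reverse-keyed; on a 1–6 scale, reversed = 7 − raw.
  item 10: 7 − 1 = 6
  item 11: 7 − 5 = 2
  item 18: 7 − 4 = 3
  item 20: 7 − 4 = 3
  item 22: 7 − 5 = 2
Sum = 6 + 2 + 3 + 3 + 2 = 16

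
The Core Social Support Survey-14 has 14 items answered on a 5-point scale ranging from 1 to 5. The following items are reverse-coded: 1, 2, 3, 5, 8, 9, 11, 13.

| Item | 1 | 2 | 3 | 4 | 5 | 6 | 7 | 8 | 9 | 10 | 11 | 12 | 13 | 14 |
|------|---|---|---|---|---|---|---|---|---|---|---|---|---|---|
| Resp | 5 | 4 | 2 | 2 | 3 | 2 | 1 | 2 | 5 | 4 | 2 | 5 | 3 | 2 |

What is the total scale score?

Reversing items 1, 2, 3, 5, 8, 9, 11 and 13 with 6 − raw:
Total = (6−5) + (6−4) + (6−2) + 2 + (6−3) + 2 + 1 + (6−2) + (6−5) + 4 + (6−2) + 5 + (6−3) + 2
      = 1 + 2 + 4 + 2 + 3 + 2 + 1 + 4 + 1 + 4 + 4 + 5 + 3 + 2 = 38

38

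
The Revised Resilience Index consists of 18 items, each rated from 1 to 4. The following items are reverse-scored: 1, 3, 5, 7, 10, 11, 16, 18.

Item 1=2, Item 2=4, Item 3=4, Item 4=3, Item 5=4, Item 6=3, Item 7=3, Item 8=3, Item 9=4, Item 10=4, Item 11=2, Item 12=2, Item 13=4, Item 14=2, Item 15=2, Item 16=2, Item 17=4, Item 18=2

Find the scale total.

48

Raw sum = 54. Reverse-scored items: 1, 3, 5, 7, 10, 11, 16, 18; their raw sum = 23.
Each reversal replaces raw with 5 − raw, changing the total by 5 − 2·raw per item.
Total = 54 + 8·5 − 2·23 = 54 + 40 − 46 = 48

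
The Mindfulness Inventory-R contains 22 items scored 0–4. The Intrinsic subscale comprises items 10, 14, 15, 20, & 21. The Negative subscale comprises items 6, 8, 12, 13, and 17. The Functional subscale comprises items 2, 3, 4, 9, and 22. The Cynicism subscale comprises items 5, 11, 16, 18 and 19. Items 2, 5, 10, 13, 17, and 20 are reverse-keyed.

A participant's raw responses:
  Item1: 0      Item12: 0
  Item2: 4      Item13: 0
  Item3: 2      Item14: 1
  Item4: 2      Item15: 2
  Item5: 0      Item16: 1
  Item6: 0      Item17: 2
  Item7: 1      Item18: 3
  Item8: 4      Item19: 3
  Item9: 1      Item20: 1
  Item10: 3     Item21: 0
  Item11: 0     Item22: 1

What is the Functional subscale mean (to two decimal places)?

1.20

Functional items: 2, 3, 4, 9, 22.
Of these, item 2 is reverse-keyed; on a 0–4 scale, reversed = 4 − raw.
  item 2: 4 − 4 = 0
  item 3: 2
  item 4: 2
  item 9: 1
  item 22: 1
Sum = 0 + 2 + 2 + 1 + 1 = 6
Mean = 6 / 5 = 1.20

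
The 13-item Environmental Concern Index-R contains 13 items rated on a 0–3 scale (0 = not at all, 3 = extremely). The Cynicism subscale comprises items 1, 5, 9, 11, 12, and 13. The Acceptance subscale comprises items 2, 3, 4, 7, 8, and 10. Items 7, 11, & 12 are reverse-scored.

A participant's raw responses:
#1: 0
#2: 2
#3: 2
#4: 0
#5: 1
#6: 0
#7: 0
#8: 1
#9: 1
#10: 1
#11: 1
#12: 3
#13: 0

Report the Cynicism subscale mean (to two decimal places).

Cynicism items: 1, 5, 9, 11, 12, 13.
Of these, items 11 & 12 are reverse-scored; on a 0–3 scale, reversed = 3 − raw.
  item 1: 0
  item 5: 1
  item 9: 1
  item 11: 3 − 1 = 2
  item 12: 3 − 3 = 0
  item 13: 0
Sum = 0 + 1 + 1 + 2 + 0 + 0 = 4
Mean = 4 / 6 = 0.67

0.67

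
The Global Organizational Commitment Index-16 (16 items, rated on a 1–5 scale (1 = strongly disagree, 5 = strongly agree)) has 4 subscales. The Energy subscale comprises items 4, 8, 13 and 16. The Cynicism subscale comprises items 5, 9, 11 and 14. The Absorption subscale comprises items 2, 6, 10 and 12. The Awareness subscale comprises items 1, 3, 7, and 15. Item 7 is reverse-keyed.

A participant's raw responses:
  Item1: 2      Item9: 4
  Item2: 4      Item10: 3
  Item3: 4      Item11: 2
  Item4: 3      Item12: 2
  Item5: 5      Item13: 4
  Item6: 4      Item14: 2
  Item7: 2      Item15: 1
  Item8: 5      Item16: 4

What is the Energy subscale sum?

Energy items: 4, 8, 13, 16.
  item 4: 3
  item 8: 5
  item 13: 4
  item 16: 4
Sum = 3 + 5 + 4 + 4 = 16

16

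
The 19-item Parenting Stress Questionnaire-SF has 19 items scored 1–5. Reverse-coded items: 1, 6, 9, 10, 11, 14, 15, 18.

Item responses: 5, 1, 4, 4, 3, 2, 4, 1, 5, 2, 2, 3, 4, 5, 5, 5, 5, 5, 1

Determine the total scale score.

52

Reverse-coded items (on a 1–5 scale, reversed = 6 − raw):
  item 1: 6 − 5 = 1
  item 6: 6 − 2 = 4
  item 9: 6 − 5 = 1
  item 10: 6 − 2 = 4
  item 11: 6 − 2 = 4
  item 14: 6 − 5 = 1
  item 15: 6 − 5 = 1
  item 18: 6 − 5 = 1
After reverse-coding: 1, 1, 4, 4, 3, 4, 4, 1, 1, 4, 4, 3, 4, 1, 1, 5, 5, 1, 1
Total = 1 + 1 + 4 + 4 + 3 + 4 + 4 + 1 + 1 + 4 + 4 + 3 + 4 + 1 + 1 + 5 + 5 + 1 + 1 = 52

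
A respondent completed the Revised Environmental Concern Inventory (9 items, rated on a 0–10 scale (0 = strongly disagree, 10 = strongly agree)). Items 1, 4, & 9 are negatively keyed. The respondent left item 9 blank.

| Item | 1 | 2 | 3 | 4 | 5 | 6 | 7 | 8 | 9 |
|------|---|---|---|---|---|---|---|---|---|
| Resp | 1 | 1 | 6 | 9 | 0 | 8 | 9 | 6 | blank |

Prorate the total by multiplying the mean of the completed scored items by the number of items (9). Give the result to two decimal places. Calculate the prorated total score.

45.00

Reverse-coded (reverse-coded value = 10 − response):
  item 1: 10 − 1 = 9
  item 4: 10 − 9 = 1
Completed scored items (8 of 9): 9, 1, 6, 1, 0, 8, 9, 6; sum = 40.
Person mean = 40 / 8 ≈ 5.0000
Prorated total = (40 / 8) × 9 = 45.00 (to 2 dp)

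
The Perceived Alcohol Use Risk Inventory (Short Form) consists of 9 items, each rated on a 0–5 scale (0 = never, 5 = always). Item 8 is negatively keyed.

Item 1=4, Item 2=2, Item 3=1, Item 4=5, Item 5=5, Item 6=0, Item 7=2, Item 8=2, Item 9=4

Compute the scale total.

Negatively keyed items use 5 − raw:
  item 8: 5 − 2 = 3
Scored responses: 4, 2, 1, 5, 5, 0, 2, 3, 4
Total = 4 + 2 + 1 + 5 + 5 + 0 + 2 + 3 + 4 = 26

26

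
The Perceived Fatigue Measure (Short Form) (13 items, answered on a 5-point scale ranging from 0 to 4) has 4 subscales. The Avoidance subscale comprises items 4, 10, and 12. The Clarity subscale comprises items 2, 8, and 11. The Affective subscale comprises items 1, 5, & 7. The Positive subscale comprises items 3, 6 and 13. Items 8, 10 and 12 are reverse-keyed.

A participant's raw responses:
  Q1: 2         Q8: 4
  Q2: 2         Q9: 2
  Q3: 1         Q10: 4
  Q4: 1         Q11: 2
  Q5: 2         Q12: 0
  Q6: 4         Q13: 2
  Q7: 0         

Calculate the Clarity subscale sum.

4

Clarity items: 2, 8, 11.
Of these, item 8 is reverse-keyed; reversed = (0+4) − raw = 4 − raw.
  item 2: 2
  item 8: 4 − 4 = 0
  item 11: 2
Sum = 2 + 0 + 2 = 4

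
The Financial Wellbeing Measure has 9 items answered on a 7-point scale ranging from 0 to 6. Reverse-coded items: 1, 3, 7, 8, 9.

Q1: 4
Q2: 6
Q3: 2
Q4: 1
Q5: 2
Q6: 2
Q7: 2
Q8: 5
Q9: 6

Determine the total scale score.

Reversing items 1, 3, 7, 8, and 9 with 6 − raw:
Total = (6−4) + 6 + (6−2) + 1 + 2 + 2 + (6−2) + (6−5) + (6−6)
      = 2 + 6 + 4 + 1 + 2 + 2 + 4 + 1 + 0 = 22

22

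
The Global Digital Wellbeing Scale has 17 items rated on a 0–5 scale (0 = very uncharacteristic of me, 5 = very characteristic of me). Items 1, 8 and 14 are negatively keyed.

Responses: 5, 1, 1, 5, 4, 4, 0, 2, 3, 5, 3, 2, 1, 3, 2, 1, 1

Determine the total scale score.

38

Reverse-coded items (reverse-coded value = 5 − response):
  item 1: 5 − 5 = 0
  item 8: 5 − 2 = 3
  item 14: 5 − 3 = 2
After reverse-coding: 0, 1, 1, 5, 4, 4, 0, 3, 3, 5, 3, 2, 1, 2, 2, 1, 1
Total = 0 + 1 + 1 + 5 + 4 + 4 + 0 + 3 + 3 + 5 + 3 + 2 + 1 + 2 + 2 + 1 + 1 = 38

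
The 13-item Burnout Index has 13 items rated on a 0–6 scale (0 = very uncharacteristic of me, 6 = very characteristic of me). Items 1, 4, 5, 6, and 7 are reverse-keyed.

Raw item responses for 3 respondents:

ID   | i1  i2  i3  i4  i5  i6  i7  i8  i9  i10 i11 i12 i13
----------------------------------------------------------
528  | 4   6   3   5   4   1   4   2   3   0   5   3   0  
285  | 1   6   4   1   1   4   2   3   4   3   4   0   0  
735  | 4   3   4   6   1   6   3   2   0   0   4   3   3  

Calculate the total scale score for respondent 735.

29

Respondent 735 raw: 4, 3, 4, 6, 1, 6, 3, 2, 0, 0, 4, 3, 3.
Reverse-coded (reversed = (0+6) − raw = 6 − raw):
  item 1: 6 − 4 = 2
  item 2: 3
  item 3: 4
  item 4: 6 − 6 = 0
  item 5: 6 − 1 = 5
  item 6: 6 − 6 = 0
  item 7: 6 − 3 = 3
  item 8: 2
  item 9: 0
  item 10: 0
  item 11: 4
  item 12: 3
  item 13: 3
Sum = 2 + 3 + 4 + 0 + 5 + 0 + 3 + 2 + 0 + 0 + 4 + 3 + 3 = 29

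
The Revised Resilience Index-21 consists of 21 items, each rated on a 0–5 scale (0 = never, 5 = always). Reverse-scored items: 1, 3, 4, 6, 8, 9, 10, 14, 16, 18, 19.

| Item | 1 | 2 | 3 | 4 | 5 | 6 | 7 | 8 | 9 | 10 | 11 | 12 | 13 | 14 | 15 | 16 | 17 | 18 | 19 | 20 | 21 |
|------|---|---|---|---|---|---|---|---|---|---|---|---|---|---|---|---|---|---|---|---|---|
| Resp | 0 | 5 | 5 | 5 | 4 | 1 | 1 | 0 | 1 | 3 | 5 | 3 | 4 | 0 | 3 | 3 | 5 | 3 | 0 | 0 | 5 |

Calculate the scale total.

Raw sum = 56. Reverse-scored items: 1, 3, 4, 6, 8, 9, 10, 14, 16, 18, 19; their raw sum = 21.
Each reversal replaces raw with 5 − raw, changing the total by 5 − 2·raw per item.
Total = 56 + 11·5 − 2·21 = 56 + 55 − 42 = 69

69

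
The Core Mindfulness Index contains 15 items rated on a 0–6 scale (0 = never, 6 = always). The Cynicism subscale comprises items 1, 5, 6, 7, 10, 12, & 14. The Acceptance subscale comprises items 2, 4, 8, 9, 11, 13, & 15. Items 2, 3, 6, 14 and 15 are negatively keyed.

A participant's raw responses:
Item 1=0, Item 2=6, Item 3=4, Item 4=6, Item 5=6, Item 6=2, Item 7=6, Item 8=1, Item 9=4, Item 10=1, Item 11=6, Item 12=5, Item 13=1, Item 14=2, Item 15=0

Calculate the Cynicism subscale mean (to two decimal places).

3.71

Cynicism items: 1, 5, 6, 7, 10, 12, 14.
Of these, items 6 and 14 are negatively keyed; reversed = (0+6) − raw = 6 − raw.
  item 1: 0
  item 5: 6
  item 6: 6 − 2 = 4
  item 7: 6
  item 10: 1
  item 12: 5
  item 14: 6 − 2 = 4
Sum = 0 + 6 + 4 + 6 + 1 + 5 + 4 = 26
Mean = 26 / 7 = 3.71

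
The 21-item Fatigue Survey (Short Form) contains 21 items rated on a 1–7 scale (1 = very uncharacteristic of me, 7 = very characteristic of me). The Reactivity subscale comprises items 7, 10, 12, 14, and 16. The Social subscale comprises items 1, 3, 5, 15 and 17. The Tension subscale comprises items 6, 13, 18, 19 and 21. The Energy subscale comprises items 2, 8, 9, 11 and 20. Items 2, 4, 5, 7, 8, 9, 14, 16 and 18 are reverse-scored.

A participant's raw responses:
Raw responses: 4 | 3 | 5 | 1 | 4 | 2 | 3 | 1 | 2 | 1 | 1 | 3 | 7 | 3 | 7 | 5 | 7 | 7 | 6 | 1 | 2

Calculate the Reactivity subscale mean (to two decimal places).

Reactivity items: 7, 10, 12, 14, 16.
Of these, items 7, 14, and 16 are reverse-scored; reverse-coded value = 8 − response.
  item 7: 8 − 3 = 5
  item 10: 1
  item 12: 3
  item 14: 8 − 3 = 5
  item 16: 8 − 5 = 3
Sum = 5 + 1 + 3 + 5 + 3 = 17
Mean = 17 / 5 = 3.40

3.40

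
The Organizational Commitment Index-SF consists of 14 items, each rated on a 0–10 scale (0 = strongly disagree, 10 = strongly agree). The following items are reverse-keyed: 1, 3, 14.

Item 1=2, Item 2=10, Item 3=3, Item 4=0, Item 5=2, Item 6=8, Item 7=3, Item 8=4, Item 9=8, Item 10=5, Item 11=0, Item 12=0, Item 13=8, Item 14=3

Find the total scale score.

70

Reversing items 1, 3, & 14 with 10 − raw:
Total = (10−2) + 10 + (10−3) + 0 + 2 + 8 + 3 + 4 + 8 + 5 + 0 + 0 + 8 + (10−3)
      = 8 + 10 + 7 + 0 + 2 + 8 + 3 + 4 + 8 + 5 + 0 + 0 + 8 + 7 = 70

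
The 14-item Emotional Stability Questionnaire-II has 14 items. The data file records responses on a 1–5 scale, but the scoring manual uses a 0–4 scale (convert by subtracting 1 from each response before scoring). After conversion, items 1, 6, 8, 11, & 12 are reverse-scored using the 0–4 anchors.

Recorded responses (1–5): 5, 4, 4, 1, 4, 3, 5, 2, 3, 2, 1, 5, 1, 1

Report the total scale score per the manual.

Convert to 0–4: 4, 3, 3, 0, 3, 2, 4, 1, 2, 1, 0, 4, 0, 0
Reverse-coded (on a 0–4 scale, reversed = 4 − raw):
  item 1: 4 − 4 = 0
  item 6: 4 − 2 = 2
  item 8: 4 − 1 = 3
  item 11: 4 − 0 = 4
  item 12: 4 − 4 = 0
Scored: 0, 3, 3, 0, 3, 2, 4, 3, 2, 1, 4, 0, 0, 0
Total = 25

25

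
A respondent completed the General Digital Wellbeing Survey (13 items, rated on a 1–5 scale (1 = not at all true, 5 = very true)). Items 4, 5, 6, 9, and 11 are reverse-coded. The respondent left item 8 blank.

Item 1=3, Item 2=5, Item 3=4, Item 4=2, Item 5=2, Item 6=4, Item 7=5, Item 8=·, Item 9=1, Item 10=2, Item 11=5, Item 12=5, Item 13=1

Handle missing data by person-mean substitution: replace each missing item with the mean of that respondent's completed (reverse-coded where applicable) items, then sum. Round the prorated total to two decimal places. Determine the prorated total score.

Reverse-coded (reversed = (1+5) − raw = 6 − raw):
  item 4: 6 − 2 = 4
  item 5: 6 − 2 = 4
  item 6: 6 − 4 = 2
  item 9: 6 − 1 = 5
  item 11: 6 − 5 = 1
Completed scored items (12 of 13): 3, 5, 4, 4, 4, 2, 5, 5, 2, 1, 5, 1; sum = 41.
Person mean = 41 / 12 ≈ 3.4167
Prorated total = (41 / 12) × 13 = 44.42 (to 2 dp)

44.42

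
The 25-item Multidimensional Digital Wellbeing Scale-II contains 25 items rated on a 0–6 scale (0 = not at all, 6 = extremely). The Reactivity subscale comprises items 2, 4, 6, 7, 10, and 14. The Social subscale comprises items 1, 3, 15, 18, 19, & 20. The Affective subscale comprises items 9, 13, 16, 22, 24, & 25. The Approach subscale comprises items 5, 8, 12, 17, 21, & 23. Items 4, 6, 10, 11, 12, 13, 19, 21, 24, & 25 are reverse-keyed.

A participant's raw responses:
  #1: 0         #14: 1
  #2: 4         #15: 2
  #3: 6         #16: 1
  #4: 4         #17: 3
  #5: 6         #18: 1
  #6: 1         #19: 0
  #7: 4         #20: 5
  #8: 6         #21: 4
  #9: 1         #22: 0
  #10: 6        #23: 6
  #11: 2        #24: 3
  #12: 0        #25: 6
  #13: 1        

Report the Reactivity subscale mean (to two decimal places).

2.67

Reactivity items: 2, 4, 6, 7, 10, 14.
Of these, items 4, 6, and 10 are reverse-keyed; on a 0–6 scale, reversed = 6 − raw.
  item 2: 4
  item 4: 6 − 4 = 2
  item 6: 6 − 1 = 5
  item 7: 4
  item 10: 6 − 6 = 0
  item 14: 1
Sum = 4 + 2 + 5 + 4 + 0 + 1 = 16
Mean = 16 / 6 = 2.67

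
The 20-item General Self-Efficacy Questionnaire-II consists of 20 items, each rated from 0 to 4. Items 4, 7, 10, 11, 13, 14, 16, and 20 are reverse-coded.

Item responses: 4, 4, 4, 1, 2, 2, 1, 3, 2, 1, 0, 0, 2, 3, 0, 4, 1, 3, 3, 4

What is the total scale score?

44

Raw sum = 44. Reverse-coded items: 4, 7, 10, 11, 13, 14, 16, 20; their raw sum = 16.
Each reversal replaces raw with 4 − raw, changing the total by 4 − 2·raw per item.
Total = 44 + 8·4 − 2·16 = 44 + 32 − 32 = 44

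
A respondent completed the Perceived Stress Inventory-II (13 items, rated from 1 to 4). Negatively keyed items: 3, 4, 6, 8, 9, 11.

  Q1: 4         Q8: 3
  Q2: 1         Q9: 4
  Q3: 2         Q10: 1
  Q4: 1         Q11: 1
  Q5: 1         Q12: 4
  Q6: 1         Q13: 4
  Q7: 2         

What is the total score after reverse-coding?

Negatively keyed items use 5 − raw:
  item 3: 5 − 2 = 3
  item 4: 5 − 1 = 4
  item 6: 5 − 1 = 4
  item 8: 5 − 3 = 2
  item 9: 5 − 4 = 1
  item 11: 5 − 1 = 4
Scored responses: 4, 1, 3, 4, 1, 4, 2, 2, 1, 1, 4, 4, 4
Total = 4 + 1 + 3 + 4 + 1 + 4 + 2 + 2 + 1 + 1 + 4 + 4 + 4 = 35

35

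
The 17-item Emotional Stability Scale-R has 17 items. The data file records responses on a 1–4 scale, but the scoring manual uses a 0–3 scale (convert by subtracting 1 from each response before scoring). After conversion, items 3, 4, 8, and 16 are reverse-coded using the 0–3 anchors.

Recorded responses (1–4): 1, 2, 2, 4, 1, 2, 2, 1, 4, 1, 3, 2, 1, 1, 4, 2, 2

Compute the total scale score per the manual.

20

Convert to 0–3: 0, 1, 1, 3, 0, 1, 1, 0, 3, 0, 2, 1, 0, 0, 3, 1, 1
Reverse-coded (reverse-coded value = 3 − response):
  item 3: 3 − 1 = 2
  item 4: 3 − 3 = 0
  item 8: 3 − 0 = 3
  item 16: 3 − 1 = 2
Scored: 0, 1, 2, 0, 0, 1, 1, 3, 3, 0, 2, 1, 0, 0, 3, 2, 1
Total = 20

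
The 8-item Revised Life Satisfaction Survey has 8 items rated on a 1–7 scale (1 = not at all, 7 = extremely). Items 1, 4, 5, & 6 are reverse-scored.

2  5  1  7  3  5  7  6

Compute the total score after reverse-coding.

34

Raw sum = 36. Reverse-scored items: 1, 4, 5, 6; their raw sum = 17.
Each reversal replaces raw with 8 − raw, changing the total by 8 − 2·raw per item.
Total = 36 + 4·8 − 2·17 = 36 + 32 − 34 = 34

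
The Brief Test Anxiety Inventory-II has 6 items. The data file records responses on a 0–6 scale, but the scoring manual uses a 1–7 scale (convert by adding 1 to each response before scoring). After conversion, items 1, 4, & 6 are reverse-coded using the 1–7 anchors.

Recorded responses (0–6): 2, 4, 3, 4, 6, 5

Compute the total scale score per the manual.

26

Convert to 1–7: 3, 5, 4, 5, 7, 6
Reverse-coded (reversed = (1+7) − raw = 8 − raw):
  item 1: 8 − 3 = 5
  item 4: 8 − 5 = 3
  item 6: 8 − 6 = 2
Scored: 5, 5, 4, 3, 7, 2
Total = 26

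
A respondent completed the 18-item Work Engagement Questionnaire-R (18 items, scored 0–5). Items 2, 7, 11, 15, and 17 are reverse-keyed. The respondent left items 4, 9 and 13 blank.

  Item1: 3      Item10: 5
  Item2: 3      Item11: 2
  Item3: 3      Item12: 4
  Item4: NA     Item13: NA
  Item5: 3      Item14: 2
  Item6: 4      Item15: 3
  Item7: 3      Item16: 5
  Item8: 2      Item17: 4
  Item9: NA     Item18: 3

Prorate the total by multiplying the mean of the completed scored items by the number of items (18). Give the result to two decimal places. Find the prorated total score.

Reverse-coded (on a 0–5 scale, reversed = 5 − raw):
  item 2: 5 − 3 = 2
  item 7: 5 − 3 = 2
  item 11: 5 − 2 = 3
  item 15: 5 − 3 = 2
  item 17: 5 − 4 = 1
Completed scored items (15 of 18): 3, 2, 3, 3, 4, 2, 2, 5, 3, 4, 2, 2, 5, 1, 3; sum = 44.
Person mean = 44 / 15 ≈ 2.9333
Prorated total = (44 / 15) × 18 = 52.80 (to 2 dp)

52.80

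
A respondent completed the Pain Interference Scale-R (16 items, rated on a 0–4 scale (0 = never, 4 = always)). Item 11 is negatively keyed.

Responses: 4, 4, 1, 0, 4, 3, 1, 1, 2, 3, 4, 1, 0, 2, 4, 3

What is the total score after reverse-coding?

33

Apply reverse scoring (reversed = (0+4) − raw = 4 − raw):
  item 11: 4 − 4 = 0
Scored items: 4, 4, 1, 0, 4, 3, 1, 1, 2, 3, 0, 1, 0, 2, 4, 3
Total = 4 + 4 + 1 + 0 + 4 + 3 + 1 + 1 + 2 + 3 + 0 + 1 + 0 + 2 + 4 + 3 = 33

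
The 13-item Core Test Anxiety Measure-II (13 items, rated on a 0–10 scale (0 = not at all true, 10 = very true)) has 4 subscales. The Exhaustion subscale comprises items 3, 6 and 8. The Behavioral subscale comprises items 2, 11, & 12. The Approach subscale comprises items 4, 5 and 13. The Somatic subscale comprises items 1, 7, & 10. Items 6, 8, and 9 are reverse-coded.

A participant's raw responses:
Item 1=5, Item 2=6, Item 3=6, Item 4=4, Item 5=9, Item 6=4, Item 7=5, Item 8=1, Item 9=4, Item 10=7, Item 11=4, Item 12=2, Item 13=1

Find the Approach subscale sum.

Approach items: 4, 5, 13.
  item 4: 4
  item 5: 9
  item 13: 1
Sum = 4 + 9 + 1 = 14

14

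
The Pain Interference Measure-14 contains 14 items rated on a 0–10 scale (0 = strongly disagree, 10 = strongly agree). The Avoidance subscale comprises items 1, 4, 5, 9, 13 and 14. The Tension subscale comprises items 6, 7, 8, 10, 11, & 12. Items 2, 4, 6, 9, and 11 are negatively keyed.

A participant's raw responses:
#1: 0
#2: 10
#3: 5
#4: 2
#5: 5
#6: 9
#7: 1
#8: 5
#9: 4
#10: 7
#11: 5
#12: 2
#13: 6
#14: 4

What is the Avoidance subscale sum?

Avoidance items: 1, 4, 5, 9, 13, 14.
Of these, items 4 & 9 are negatively keyed; reverse-coded value = 10 − response.
  item 1: 0
  item 4: 10 − 2 = 8
  item 5: 5
  item 9: 10 − 4 = 6
  item 13: 6
  item 14: 4
Sum = 0 + 8 + 5 + 6 + 6 + 4 = 29

29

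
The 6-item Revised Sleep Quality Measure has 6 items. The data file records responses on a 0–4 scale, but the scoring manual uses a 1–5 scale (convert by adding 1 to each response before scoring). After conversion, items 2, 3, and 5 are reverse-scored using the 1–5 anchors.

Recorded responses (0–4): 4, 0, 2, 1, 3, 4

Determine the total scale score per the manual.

Convert to 1–5: 5, 1, 3, 2, 4, 5
Reverse-coded (on a 1–5 scale, reversed = 6 − raw):
  item 2: 6 − 1 = 5
  item 3: 6 − 3 = 3
  item 5: 6 − 4 = 2
Scored: 5, 5, 3, 2, 2, 5
Total = 22

22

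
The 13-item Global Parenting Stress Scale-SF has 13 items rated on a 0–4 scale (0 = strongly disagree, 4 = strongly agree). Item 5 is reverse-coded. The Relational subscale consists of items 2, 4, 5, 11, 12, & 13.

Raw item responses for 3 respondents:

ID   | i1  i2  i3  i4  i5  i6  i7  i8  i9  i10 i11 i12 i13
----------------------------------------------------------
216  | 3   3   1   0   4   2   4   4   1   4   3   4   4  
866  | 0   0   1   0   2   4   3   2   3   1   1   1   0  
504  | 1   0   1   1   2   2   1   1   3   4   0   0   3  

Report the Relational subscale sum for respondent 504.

Respondent 504 raw: 1, 0, 1, 1, 2, 2, 1, 1, 3, 4, 0, 0, 3.
Relational items: 2, 4, 5, 11, 12, 13.
Reverse-coded (on a 0–4 scale, reversed = 4 − raw):
  item 2: 0
  item 4: 1
  item 5: 4 − 2 = 2
  item 11: 0
  item 12: 0
  item 13: 3
Sum = 0 + 1 + 2 + 0 + 0 + 3 = 6

6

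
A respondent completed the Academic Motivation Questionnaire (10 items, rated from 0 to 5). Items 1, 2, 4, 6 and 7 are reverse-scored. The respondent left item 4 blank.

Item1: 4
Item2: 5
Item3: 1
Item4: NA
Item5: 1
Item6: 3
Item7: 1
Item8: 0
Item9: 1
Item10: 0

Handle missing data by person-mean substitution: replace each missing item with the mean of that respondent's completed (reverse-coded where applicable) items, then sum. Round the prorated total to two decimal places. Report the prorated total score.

Reverse-coded (reverse-coded value = 5 − response):
  item 1: 5 − 4 = 1
  item 2: 5 − 5 = 0
  item 6: 5 − 3 = 2
  item 7: 5 − 1 = 4
Completed scored items (9 of 10): 1, 0, 1, 1, 2, 4, 0, 1, 0; sum = 10.
Person mean = 10 / 9 ≈ 1.1111
Prorated total = (10 / 9) × 10 = 11.11 (to 2 dp)

11.11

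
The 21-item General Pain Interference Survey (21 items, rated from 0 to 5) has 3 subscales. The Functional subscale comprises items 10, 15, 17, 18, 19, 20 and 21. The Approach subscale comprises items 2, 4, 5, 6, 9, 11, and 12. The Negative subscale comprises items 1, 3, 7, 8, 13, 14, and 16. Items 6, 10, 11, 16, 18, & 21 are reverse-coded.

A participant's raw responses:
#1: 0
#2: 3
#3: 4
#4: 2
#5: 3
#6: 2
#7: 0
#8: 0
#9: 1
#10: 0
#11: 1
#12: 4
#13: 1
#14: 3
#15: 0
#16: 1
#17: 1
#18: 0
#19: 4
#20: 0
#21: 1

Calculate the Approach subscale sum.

20

Approach items: 2, 4, 5, 6, 9, 11, 12.
Of these, items 6 & 11 are reverse-coded; reverse-coded value = 5 − response.
  item 2: 3
  item 4: 2
  item 5: 3
  item 6: 5 − 2 = 3
  item 9: 1
  item 11: 5 − 1 = 4
  item 12: 4
Sum = 3 + 2 + 3 + 3 + 1 + 4 + 4 = 20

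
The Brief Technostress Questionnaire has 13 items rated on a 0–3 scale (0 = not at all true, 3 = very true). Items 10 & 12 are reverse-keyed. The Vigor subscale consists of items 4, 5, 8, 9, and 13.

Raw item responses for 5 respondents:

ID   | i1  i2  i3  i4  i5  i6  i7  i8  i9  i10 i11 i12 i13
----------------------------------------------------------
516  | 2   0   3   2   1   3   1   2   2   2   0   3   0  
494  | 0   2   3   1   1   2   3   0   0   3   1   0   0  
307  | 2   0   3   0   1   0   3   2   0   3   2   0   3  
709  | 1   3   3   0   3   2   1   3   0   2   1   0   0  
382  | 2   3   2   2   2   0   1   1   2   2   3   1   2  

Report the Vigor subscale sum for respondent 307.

6

Respondent 307 raw: 2, 0, 3, 0, 1, 0, 3, 2, 0, 3, 2, 0, 3.
Vigor items: 4, 5, 8, 9, 13.
Reverse-coded (reverse-coded value = 3 − response):
  item 4: 0
  item 5: 1
  item 8: 2
  item 9: 0
  item 13: 3
Sum = 0 + 1 + 2 + 0 + 3 = 6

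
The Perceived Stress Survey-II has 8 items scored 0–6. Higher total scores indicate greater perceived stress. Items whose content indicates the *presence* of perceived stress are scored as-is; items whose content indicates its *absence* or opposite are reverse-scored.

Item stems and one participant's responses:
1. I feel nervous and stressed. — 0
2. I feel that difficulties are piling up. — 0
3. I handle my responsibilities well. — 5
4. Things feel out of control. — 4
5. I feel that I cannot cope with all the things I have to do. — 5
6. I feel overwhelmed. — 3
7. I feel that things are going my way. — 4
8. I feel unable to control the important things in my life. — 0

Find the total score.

Items 3, 7 describe the absence/opposite of perceived stress → reverse-score.
reverse-coded value = 6 − response.
  item 1: 0
  item 2: 0
  item 3: 6 − 5 = 1
  item 4: 4
  item 5: 5
  item 6: 3
  item 7: 6 − 4 = 2
  item 8: 0
Total = 0 + 0 + 1 + 4 + 5 + 3 + 2 + 0 = 15

15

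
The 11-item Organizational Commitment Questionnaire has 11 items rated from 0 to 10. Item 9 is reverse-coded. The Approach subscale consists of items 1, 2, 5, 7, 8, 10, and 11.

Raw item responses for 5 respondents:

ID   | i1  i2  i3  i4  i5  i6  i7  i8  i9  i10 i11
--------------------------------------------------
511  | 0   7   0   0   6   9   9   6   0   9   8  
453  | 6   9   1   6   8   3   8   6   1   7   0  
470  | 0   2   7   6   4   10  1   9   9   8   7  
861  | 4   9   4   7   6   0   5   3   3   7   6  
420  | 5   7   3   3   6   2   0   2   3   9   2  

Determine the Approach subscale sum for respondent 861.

40

Respondent 861 raw: 4, 9, 4, 7, 6, 0, 5, 3, 3, 7, 6.
Approach items: 1, 2, 5, 7, 8, 10, 11.
Reverse-coded (on a 0–10 scale, reversed = 10 − raw):
  item 1: 4
  item 2: 9
  item 5: 6
  item 7: 5
  item 8: 3
  item 10: 7
  item 11: 6
Sum = 4 + 9 + 6 + 5 + 3 + 7 + 6 = 40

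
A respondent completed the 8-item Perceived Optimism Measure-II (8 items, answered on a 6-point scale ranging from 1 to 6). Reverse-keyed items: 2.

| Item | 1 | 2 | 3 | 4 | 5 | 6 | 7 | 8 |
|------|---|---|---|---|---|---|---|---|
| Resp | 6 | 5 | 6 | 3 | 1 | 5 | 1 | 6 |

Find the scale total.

Apply reverse scoring (reverse-coded value = 7 − response):
  item 2: 7 − 5 = 2
Scored responses: 6, 2, 6, 3, 1, 5, 1, 6
Total = 6 + 2 + 6 + 3 + 1 + 5 + 1 + 6 = 30

30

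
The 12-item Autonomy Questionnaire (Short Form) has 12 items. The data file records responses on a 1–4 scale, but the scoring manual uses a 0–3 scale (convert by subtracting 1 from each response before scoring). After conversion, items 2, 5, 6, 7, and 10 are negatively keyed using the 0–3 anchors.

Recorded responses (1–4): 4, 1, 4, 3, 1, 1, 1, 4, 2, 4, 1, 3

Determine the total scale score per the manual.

26

Convert to 0–3: 3, 0, 3, 2, 0, 0, 0, 3, 1, 3, 0, 2
Reverse-coded (reverse-coded value = 3 − response):
  item 2: 3 − 0 = 3
  item 5: 3 − 0 = 3
  item 6: 3 − 0 = 3
  item 7: 3 − 0 = 3
  item 10: 3 − 3 = 0
Scored: 3, 3, 3, 2, 3, 3, 3, 3, 1, 0, 0, 2
Total = 26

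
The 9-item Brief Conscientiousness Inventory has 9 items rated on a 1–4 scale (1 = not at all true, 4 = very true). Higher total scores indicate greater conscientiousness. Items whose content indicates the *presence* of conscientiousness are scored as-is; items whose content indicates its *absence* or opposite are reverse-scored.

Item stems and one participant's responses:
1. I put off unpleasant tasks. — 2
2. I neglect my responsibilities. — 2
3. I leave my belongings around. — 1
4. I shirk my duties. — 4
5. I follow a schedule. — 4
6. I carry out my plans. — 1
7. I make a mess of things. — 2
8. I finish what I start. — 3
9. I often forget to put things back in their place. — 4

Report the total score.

23

Items 1, 2, 3, 4, 7, 9 describe the absence/opposite of conscientiousness → reverse-score.
on a 1–4 scale, reversed = 5 − raw.
  item 1: 5 − 2 = 3
  item 2: 5 − 2 = 3
  item 3: 5 − 1 = 4
  item 4: 5 − 4 = 1
  item 5: 4
  item 6: 1
  item 7: 5 − 2 = 3
  item 8: 3
  item 9: 5 − 4 = 1
Total = 3 + 3 + 4 + 1 + 4 + 1 + 3 + 3 + 1 = 23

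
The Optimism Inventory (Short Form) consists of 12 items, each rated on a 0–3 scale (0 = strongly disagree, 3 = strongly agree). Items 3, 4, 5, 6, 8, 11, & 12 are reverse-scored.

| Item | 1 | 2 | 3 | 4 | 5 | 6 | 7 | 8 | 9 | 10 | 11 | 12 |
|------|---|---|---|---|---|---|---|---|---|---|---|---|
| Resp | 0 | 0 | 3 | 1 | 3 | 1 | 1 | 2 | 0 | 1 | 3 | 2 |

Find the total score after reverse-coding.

Reversing items 3, 4, 5, 6, 8, 11 and 12 with 3 − raw:
Total = 0 + 0 + (3−3) + (3−1) + (3−3) + (3−1) + 1 + (3−2) + 0 + 1 + (3−3) + (3−2)
      = 0 + 0 + 0 + 2 + 0 + 2 + 1 + 1 + 0 + 1 + 0 + 1 = 8

8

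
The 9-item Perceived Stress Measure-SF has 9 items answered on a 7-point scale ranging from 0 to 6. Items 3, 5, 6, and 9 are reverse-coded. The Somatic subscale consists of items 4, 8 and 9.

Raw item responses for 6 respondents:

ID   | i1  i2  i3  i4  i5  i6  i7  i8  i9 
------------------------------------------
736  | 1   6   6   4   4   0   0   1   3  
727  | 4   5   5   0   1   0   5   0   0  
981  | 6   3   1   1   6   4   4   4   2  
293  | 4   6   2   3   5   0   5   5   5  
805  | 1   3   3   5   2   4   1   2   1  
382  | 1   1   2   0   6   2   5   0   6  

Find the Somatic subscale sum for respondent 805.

Respondent 805 raw: 1, 3, 3, 5, 2, 4, 1, 2, 1.
Somatic items: 4, 8, 9.
Reverse-coded (on a 0–6 scale, reversed = 6 − raw):
  item 4: 5
  item 8: 2
  item 9: 6 − 1 = 5
Sum = 5 + 2 + 5 = 12

12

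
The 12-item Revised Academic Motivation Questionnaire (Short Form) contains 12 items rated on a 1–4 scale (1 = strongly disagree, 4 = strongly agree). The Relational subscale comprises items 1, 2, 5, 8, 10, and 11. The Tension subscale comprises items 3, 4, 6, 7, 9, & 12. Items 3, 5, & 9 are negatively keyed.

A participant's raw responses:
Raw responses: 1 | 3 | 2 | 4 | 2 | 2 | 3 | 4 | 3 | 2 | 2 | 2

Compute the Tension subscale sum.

16

Tension items: 3, 4, 6, 7, 9, 12.
Of these, items 3 and 9 are negatively keyed; reversed = (1+4) − raw = 5 − raw.
  item 3: 5 − 2 = 3
  item 4: 4
  item 6: 2
  item 7: 3
  item 9: 5 − 3 = 2
  item 12: 2
Sum = 3 + 4 + 2 + 3 + 2 + 2 = 16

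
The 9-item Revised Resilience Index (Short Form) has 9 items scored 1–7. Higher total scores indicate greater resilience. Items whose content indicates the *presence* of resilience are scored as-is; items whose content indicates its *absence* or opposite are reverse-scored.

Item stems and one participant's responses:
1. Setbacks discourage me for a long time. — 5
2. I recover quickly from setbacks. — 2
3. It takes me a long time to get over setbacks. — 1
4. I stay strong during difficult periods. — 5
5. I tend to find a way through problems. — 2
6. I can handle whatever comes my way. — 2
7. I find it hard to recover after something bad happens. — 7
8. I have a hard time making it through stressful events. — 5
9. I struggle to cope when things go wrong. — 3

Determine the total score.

Items 1, 3, 7, 8, 9 describe the absence/opposite of resilience → reverse-score.
reverse-coded value = 8 − response.
  item 1: 8 − 5 = 3
  item 2: 2
  item 3: 8 − 1 = 7
  item 4: 5
  item 5: 2
  item 6: 2
  item 7: 8 − 7 = 1
  item 8: 8 − 5 = 3
  item 9: 8 − 3 = 5
Total = 3 + 2 + 7 + 5 + 2 + 2 + 1 + 3 + 5 = 30

30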